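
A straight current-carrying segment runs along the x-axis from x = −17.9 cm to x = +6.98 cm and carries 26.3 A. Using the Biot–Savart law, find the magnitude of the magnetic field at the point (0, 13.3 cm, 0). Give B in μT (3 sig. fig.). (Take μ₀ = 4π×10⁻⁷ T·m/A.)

For a finite straight segment, B = (μ₀I/4πd)(sinθ₁ + sinθ₂), where θ₁, θ₂ are the angles from the perpendicular to each end.
The perpendicular distance is d = 0.133 m; the end-offsets along the wire are a = 0.179 m and b = 0.0698 m.
sinθ₁ = 0.179/√(0.179²+0.133²) = 0.8027; sinθ₂ = 0.0698/√(0.0698²+0.133²) = 0.4647.
B = (4π×10⁻⁷ × 26.3) / (4π × 0.133) × (0.8027 + 0.4647) = 2.51×10⁻⁵ T.

B ≈ 25.1 μT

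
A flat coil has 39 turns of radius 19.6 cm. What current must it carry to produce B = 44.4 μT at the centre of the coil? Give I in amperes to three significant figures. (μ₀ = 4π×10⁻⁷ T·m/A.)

For an N-turn coil, B = Nμ₀I/(2R) with R = 0.196 m, so I = 2RB/(Nμ₀) = 2 × 0.196 × 4.44×10⁻⁵ / (39 × 4π×10⁻⁷) = 0.355 A.

I ≈ 0.355 A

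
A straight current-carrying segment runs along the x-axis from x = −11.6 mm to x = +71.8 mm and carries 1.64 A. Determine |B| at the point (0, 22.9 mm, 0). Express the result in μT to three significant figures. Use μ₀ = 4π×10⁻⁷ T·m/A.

For a finite straight segment, B = (μ₀I/4πd)(sinθ₁ + sinθ₂), where θ₁, θ₂ are the angles from the perpendicular to each end.
The perpendicular distance is d = 0.0229 m; the end-offsets along the wire are a = 0.0116 m and b = 0.0718 m.
sinθ₁ = 0.0116/√(0.0116²+0.0229²) = 0.4519; sinθ₂ = 0.0718/√(0.0718²+0.0229²) = 0.9527.
B = (4π×10⁻⁷ × 1.64) / (4π × 0.0229) × (0.4519 + 0.9527) = 1.01×10⁻⁵ T.

B ≈ 10.1 μT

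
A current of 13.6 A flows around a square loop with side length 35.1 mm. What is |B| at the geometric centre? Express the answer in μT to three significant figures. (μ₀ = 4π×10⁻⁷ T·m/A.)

Each side is a finite straight segment at perpendicular distance d = a/(2 tan(π/4)) = 0.01755 m from the centre, with end-angles ±π/4.
One side contributes B₁ = (μ₀I/4πd)·2 sin(π/4) = 1.10×10⁻⁴ T.
All 4 sides add in the same direction: B = 4 × 1.10×10⁻⁴ = 4.38×10⁻⁴ T.

B ≈ 438 μT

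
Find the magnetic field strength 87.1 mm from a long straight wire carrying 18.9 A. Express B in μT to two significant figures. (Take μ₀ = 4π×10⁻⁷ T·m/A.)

For an infinitely long straight wire, B = μ₀I/(2πd).
B = (4π×10⁻⁷ × 18.9) / (2π × 0.0871) = 4.34×10⁻⁵ T.

B ≈ 43 μT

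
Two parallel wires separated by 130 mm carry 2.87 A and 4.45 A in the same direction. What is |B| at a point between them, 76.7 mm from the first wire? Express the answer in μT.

Each long wire gives B = μ₀I/(2πd). Distances are d₁ = 0.0767 m and d₂ = 0.0533 m.
B₁ = 7.48×10⁻⁶ T, B₂ = 1.67×10⁻⁵ T.
Between parallel currents the two contributions point in opposite directions, so they subtract. B = |B₁ − B₂| = |7.48×10⁻⁶ − 1.67×10⁻⁵| = 9.21×10⁻⁶ T.

B ≈ 9.21 μT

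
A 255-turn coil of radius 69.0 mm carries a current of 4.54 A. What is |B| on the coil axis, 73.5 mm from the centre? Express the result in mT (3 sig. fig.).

B ≈ 3.38 mT

For an N-turn flat coil, B = Nμ₀IR²/[2(R²+z²)^(3/2)] with R = 0.069 m, z = 0.0735 m.
B = 255 × 1.33×10⁻⁵ T = 3.38×10⁻³ T.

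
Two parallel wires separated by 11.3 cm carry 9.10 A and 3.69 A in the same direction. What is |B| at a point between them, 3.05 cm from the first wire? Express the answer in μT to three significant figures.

Each long wire gives B = μ₀I/(2πd). Distances are d₁ = 0.0305 m and d₂ = 0.0825 m.
B₁ = 5.97×10⁻⁵ T, B₂ = 8.95×10⁻⁶ T.
Between parallel currents the two contributions point in opposite directions, so they subtract. B = |B₁ − B₂| = |5.97×10⁻⁵ − 8.95×10⁻⁶| = 5.07×10⁻⁵ T.

B ≈ 50.7 μT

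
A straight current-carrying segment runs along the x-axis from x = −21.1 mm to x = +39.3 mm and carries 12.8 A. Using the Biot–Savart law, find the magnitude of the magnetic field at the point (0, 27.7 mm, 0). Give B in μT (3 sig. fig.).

B ≈ 65.8 μT

For a finite straight segment, B = (μ₀I/4πd)(sinθ₁ + sinθ₂), where θ₁, θ₂ are the angles from the perpendicular to each end.
The perpendicular distance is d = 0.0277 m; the end-offsets along the wire are a = 0.0211 m and b = 0.0393 m.
sinθ₁ = 0.0211/√(0.0211²+0.0277²) = 0.6060; sinθ₂ = 0.0393/√(0.0393²+0.0277²) = 0.8174.
B = (4π×10⁻⁷ × 12.8) / (4π × 0.0277) × (0.6060 + 0.8174) = 6.58×10⁻⁵ T.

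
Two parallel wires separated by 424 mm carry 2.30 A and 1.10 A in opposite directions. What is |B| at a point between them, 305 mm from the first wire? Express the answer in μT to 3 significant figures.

Each long wire gives B = μ₀I/(2πd). Distances are d₁ = 0.305 m and d₂ = 0.119 m.
B₁ = 1.51×10⁻⁶ T, B₂ = 1.85×10⁻⁶ T.
Between antiparallel currents both contributions point the same way, so they add. B = B₁ + B₂ = 1.51×10⁻⁶ + 1.85×10⁻⁶ = 3.36×10⁻⁶ T.

B ≈ 3.36 μT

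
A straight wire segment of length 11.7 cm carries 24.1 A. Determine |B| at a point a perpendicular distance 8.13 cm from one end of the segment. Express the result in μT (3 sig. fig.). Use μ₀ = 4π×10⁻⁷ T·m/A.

For a finite straight segment, B = (μ₀I/4πd)(sinθ₁ + sinθ₂), where θ₁, θ₂ are the angles from the perpendicular to each end.
The perpendicular foot is at one end, so the two end-offsets along the wire are 0 and L = 0.117 m.
sinθ₁ = 0/√(0²+0.0813²) = 0.0000; sinθ₂ = 0.117/√(0.117²+0.0813²) = 0.8212.
B = (4π×10⁻⁷ × 24.1) / (4π × 0.0813) × (0.0000 + 0.8212) = 2.43×10⁻⁵ T.

B ≈ 24.3 μT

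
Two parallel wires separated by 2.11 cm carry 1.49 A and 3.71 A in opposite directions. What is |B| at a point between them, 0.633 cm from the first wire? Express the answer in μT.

Each long wire gives B = μ₀I/(2πd). Distances are d₁ = 0.00633 m and d₂ = 0.01477 m.
B₁ = 4.71×10⁻⁵ T, B₂ = 5.02×10⁻⁵ T.
Between antiparallel currents both contributions point the same way, so they add. B = B₁ + B₂ = 4.71×10⁻⁵ + 5.02×10⁻⁵ = 9.73×10⁻⁵ T.

B ≈ 97.3 μT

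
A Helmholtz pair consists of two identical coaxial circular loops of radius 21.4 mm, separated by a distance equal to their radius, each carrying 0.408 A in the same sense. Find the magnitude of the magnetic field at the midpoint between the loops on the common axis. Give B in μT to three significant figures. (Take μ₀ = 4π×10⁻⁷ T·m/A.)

B ≈ 17.1 μT

Each loop contributes B = μ₀IR²/[2(R²+z²)^(3/2)] on the axis, with z measured from that loop.
Loop 1 (z = 0.0107 m): B₁ = 8.57×10⁻⁶ T. Loop 2 (z = 0.0107 m): B₂ = 8.57×10⁻⁶ T.
The fields add: B = B₁ + B₂ = 1.71×10⁻⁵ T.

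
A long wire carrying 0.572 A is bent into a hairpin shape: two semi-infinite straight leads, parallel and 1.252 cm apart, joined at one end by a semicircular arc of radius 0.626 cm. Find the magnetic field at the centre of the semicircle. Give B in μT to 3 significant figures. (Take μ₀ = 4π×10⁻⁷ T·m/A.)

The semicircular arc contributes B_arc = μ₀I·π/(4πR) = μ₀I/(4R) = 2.87×10⁻⁵ T.
Each semi-infinite lead is at perpendicular distance R = 0.00626 m from the centre, with the perpendicular foot at its near end, so it contributes μ₀I/(4πR); both point the same way, together 1.83×10⁻⁵ T.
Arc and leads all point the same direction: B = 2.87×10⁻⁵ + 1.83×10⁻⁵ = 4.70×10⁻⁵ T.

B ≈ 47.0 μT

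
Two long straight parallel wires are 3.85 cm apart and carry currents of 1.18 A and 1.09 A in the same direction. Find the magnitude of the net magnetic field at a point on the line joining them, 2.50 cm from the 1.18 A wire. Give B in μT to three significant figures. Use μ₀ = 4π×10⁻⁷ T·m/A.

Each long wire gives B = μ₀I/(2πd). Distances are d₁ = 0.025 m and d₂ = 0.0135 m.
B₁ = 9.44×10⁻⁶ T, B₂ = 1.61×10⁻⁵ T.
Between parallel currents the two contributions point in opposite directions, so they subtract. B = |B₁ − B₂| = |9.44×10⁻⁶ − 1.61×10⁻⁵| = 6.71×10⁻⁶ T.

B ≈ 6.71 μT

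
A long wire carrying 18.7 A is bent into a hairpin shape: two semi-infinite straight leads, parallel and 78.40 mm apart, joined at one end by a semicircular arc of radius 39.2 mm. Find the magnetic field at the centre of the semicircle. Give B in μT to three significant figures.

The semicircular arc contributes B_arc = μ₀I·π/(4πR) = μ₀I/(4R) = 1.50×10⁻⁴ T.
Each semi-infinite lead is at perpendicular distance R = 0.0392 m from the centre, with the perpendicular foot at its near end, so it contributes μ₀I/(4πR); both point the same way, together 9.54×10⁻⁵ T.
Arc and leads all point the same direction: B = 1.50×10⁻⁴ + 9.54×10⁻⁵ = 2.45×10⁻⁴ T.

B ≈ 245 μT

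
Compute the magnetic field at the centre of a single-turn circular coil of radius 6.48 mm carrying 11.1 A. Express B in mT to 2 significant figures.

At the centre of a circular loop the Biot–Savart law gives B = μ₀I/(2R).
B = (4π×10⁻⁷ × 11.1) / (2 × 0.00648) = 1.08×10⁻³ T.

B ≈ 1.1 mT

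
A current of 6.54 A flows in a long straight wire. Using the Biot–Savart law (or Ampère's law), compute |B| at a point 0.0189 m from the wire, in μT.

For an infinitely long straight wire, B = μ₀I/(2πd).
B = (4π×10⁻⁷ × 6.54) / (2π × 0.0189) = 6.92×10⁻⁵ T.

B ≈ 69.2 μT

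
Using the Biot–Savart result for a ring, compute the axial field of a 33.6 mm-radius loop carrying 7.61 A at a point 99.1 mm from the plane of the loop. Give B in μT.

B ≈ 4.71 μT

On the axis of a circular loop, B = μ₀IR² / [2(R²+z²)^(3/2)].
R² + z² = (0.0336)² + (0.0991)² = 0.01095 m², and (R²+z²)^(3/2) = 1.15×10⁻³ m³.
B = (4π×10⁻⁷ × 7.61 × 0.001129) / (2 × 1.15×10⁻³) = 4.71×10⁻⁶ T.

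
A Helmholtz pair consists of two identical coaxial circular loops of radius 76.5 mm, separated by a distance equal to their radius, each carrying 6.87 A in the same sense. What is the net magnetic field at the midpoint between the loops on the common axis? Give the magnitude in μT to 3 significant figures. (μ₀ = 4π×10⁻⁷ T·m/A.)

B ≈ 80.7 μT

Each loop contributes B = μ₀IR²/[2(R²+z²)^(3/2)] on the axis, with z measured from that loop.
Loop 1 (z = 0.03825 m): B₁ = 4.04×10⁻⁵ T. Loop 2 (z = 0.03825 m): B₂ = 4.04×10⁻⁵ T.
The fields add: B = B₁ + B₂ = 8.07×10⁻⁵ T.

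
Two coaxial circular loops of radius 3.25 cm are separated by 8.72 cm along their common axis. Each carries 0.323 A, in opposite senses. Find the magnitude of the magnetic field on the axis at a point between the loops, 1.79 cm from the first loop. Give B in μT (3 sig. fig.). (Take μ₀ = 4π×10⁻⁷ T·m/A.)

B ≈ 3.72 μT

Each loop contributes B = μ₀IR²/[2(R²+z²)^(3/2)] on the axis, with z measured from that loop.
Loop 1 (z = 0.0179 m): B₁ = 4.20×10⁻⁶ T. Loop 2 (z = 0.0693 m): B₂ = 4.78×10⁻⁷ T.
The fields oppose: B = |B₁ − B₂| = 3.72×10⁻⁶ T.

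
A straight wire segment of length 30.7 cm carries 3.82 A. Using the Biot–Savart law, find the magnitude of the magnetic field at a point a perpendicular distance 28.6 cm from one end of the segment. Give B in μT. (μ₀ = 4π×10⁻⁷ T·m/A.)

For a finite straight segment, B = (μ₀I/4πd)(sinθ₁ + sinθ₂), where θ₁, θ₂ are the angles from the perpendicular to each end.
The perpendicular foot is at one end, so the two end-offsets along the wire are 0 and L = 0.307 m.
sinθ₁ = 0/√(0²+0.286²) = 0.0000; sinθ₂ = 0.307/√(0.307²+0.286²) = 0.7317.
B = (4π×10⁻⁷ × 3.82) / (4π × 0.286) × (0.0000 + 0.7317) = 9.77×10⁻⁷ T.

B ≈ 0.977 μT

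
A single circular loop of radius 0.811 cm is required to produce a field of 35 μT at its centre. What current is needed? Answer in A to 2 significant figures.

At the centre of a circular loop B = μ₀I/(2R), so I = 2RB/μ₀.
With R = 0.00811 m, I = 2 × 0.00811 × 3.50×10⁻⁵ / (4π×10⁻⁷) = 0.452 A.

I ≈ 0.45 A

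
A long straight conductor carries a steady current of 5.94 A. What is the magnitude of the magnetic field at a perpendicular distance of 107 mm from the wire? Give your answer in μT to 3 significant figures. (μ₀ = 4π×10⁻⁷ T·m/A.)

B ≈ 11.1 μT

For an infinitely long straight wire, B = μ₀I/(2πd).
B = (4π×10⁻⁷ × 5.94) / (2π × 0.107) = 1.11×10⁻⁵ T.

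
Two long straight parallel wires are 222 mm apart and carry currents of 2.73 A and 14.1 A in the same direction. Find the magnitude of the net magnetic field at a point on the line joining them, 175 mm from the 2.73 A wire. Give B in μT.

Each long wire gives B = μ₀I/(2πd). Distances are d₁ = 0.175 m and d₂ = 0.047 m.
B₁ = 3.12×10⁻⁶ T, B₂ = 6.00×10⁻⁵ T.
Between parallel currents the two contributions point in opposite directions, so they subtract. B = |B₁ − B₂| = |3.12×10⁻⁶ − 6.00×10⁻⁵| = 5.69×10⁻⁵ T.

B ≈ 56.9 μT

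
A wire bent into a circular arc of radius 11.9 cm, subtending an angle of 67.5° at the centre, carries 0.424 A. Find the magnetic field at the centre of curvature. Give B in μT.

B ≈ 0.420 μT

The Biot–Savart field of a circular arc at its centre is B = μ₀Iφ/(4πR), with φ = 1.178 rad.
B = (4π×10⁻⁷ × 0.424 × 1.178) / (4π × 0.119) = 4.20×10⁻⁷ T.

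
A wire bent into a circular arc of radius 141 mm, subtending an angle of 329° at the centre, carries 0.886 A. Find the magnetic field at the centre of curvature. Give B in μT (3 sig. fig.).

The Biot–Savart field of a circular arc at its centre is B = μ₀Iφ/(4πR), with φ = 5.742 rad.
B = (4π×10⁻⁷ × 0.886 × 5.742) / (4π × 0.141) = 3.61×10⁻⁶ T.

B ≈ 3.61 μT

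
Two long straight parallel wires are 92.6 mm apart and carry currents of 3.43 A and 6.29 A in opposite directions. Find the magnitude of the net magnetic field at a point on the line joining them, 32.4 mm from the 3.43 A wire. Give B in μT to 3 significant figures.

B ≈ 42.1 μT

Each long wire gives B = μ₀I/(2πd). Distances are d₁ = 0.0324 m and d₂ = 0.0602 m.
B₁ = 2.12×10⁻⁵ T, B₂ = 2.09×10⁻⁵ T.
Between antiparallel currents both contributions point the same way, so they add. B = B₁ + B₂ = 2.12×10⁻⁵ + 2.09×10⁻⁵ = 4.21×10⁻⁵ T.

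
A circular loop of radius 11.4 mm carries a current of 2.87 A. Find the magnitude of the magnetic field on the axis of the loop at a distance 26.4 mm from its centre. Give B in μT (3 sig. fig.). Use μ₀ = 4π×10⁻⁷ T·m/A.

On the axis of a circular loop, B = μ₀IR² / [2(R²+z²)^(3/2)].
R² + z² = (0.0114)² + (0.0264)² = 0.0008269 m², and (R²+z²)^(3/2) = 2.38×10⁻⁵ m³.
B = (4π×10⁻⁷ × 2.87 × 0.00013) / (2 × 2.38×10⁻⁵) = 9.86×10⁻⁶ T.

B ≈ 9.86 μT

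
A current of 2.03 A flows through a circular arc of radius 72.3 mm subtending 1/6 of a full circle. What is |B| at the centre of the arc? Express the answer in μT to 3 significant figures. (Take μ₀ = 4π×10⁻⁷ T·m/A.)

The Biot–Savart field of a circular arc at its centre is B = μ₀Iφ/(4πR), with φ = 1.047 rad.
B = (4π×10⁻⁷ × 2.03 × 1.047) / (4π × 0.0723) = 2.94×10⁻⁶ T.

B ≈ 2.94 μT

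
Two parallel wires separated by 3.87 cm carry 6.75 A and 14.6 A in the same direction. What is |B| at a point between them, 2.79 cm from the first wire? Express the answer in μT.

B ≈ 222 μT

Each long wire gives B = μ₀I/(2πd). Distances are d₁ = 0.0279 m and d₂ = 0.0108 m.
B₁ = 4.84×10⁻⁵ T, B₂ = 2.70×10⁻⁴ T.
Between parallel currents the two contributions point in opposite directions, so they subtract. B = |B₁ − B₂| = |4.84×10⁻⁵ − 2.70×10⁻⁴| = 2.22×10⁻⁴ T.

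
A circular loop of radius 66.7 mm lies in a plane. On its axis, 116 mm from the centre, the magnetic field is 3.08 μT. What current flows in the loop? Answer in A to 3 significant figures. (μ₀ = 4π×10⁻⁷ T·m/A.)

On the axis of a loop, B = μ₀IR²/[2(R²+z²)^(3/2)], so I = 2B(R²+z²)^(3/2)/(μ₀R²).
R² + z² = 0.004449 + 0.01346 = 0.0179 m²; raised to 3/2 gives 2.40×10⁻³ m³.
I = 2 × 3.08×10⁻⁶ × 2.40×10⁻³ / (1.26×10⁻⁶ × 0.004449) = 2.64 A.

I ≈ 2.64 A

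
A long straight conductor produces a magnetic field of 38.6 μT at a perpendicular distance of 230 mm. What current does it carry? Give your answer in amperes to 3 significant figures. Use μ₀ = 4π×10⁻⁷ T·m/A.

For a long straight wire B = μ₀I/(2πd), so I = 2πdB/μ₀.
I = 2π × 0.23 × 3.86×10⁻⁵ / (4π×10⁻⁷) = 44.4 A.

I ≈ 44.4 A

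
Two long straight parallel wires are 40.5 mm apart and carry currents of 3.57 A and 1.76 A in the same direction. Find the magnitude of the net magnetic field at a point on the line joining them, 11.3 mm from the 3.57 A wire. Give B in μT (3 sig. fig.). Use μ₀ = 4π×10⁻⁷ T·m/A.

B ≈ 51.1 μT

Each long wire gives B = μ₀I/(2πd). Distances are d₁ = 0.0113 m and d₂ = 0.0292 m.
B₁ = 6.32×10⁻⁵ T, B₂ = 1.21×10⁻⁵ T.
Between parallel currents the two contributions point in opposite directions, so they subtract. B = |B₁ − B₂| = |6.32×10⁻⁵ − 1.21×10⁻⁵| = 5.11×10⁻⁵ T.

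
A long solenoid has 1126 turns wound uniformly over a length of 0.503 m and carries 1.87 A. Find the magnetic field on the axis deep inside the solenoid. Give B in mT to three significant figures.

Inside a long solenoid, B = μ₀nI with n = 2239 turns/m.
B = 4π×10⁻⁷ × 2239 × 1.87 = 5.26×10⁻³ T.

B ≈ 5.26 mT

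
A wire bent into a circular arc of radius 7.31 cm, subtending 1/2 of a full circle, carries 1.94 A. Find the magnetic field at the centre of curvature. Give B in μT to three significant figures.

B ≈ 8.34 μT

The Biot–Savart field of a circular arc at its centre is B = μ₀Iφ/(4πR), with φ = 3.142 rad.
B = (4π×10⁻⁷ × 1.94 × 3.142) / (4π × 0.0731) = 8.34×10⁻⁶ T.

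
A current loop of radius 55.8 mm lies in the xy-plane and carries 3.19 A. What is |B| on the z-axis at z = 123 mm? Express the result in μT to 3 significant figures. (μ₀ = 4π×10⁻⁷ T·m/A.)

On the axis of a circular loop, B = μ₀IR² / [2(R²+z²)^(3/2)].
R² + z² = (0.0558)² + (0.123)² = 0.01824 m², and (R²+z²)^(3/2) = 2.46×10⁻³ m³.
B = (4π×10⁻⁷ × 3.19 × 0.003114) / (2 × 2.46×10⁻³) = 2.53×10⁻⁶ T.

B ≈ 2.53 μT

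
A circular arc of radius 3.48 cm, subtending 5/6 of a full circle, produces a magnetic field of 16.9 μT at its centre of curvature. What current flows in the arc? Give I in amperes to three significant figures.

For a circular arc, B = μ₀Iφ/(4πR) with φ in radians; here φ = 5.236 rad.
So I = 4πRB/(μ₀φ) = 4π × 0.0348 × 1.69×10⁻⁵ / (4π×10⁻⁷ × 5.236) = 1.12 A.

I ≈ 1.12 A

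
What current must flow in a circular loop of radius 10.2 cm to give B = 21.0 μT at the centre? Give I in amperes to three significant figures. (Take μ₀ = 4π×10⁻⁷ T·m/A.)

I ≈ 3.41 A

At the centre of a circular loop B = μ₀I/(2R), so I = 2RB/μ₀.
With R = 0.102 m, I = 2 × 0.102 × 2.10×10⁻⁵ / (4π×10⁻⁷) = 3.41 A.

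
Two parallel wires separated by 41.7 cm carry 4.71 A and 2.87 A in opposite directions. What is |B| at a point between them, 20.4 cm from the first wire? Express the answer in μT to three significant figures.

Each long wire gives B = μ₀I/(2πd). Distances are d₁ = 0.204 m and d₂ = 0.213 m.
B₁ = 4.62×10⁻⁶ T, B₂ = 2.69×10⁻⁶ T.
Between antiparallel currents both contributions point the same way, so they add. B = B₁ + B₂ = 4.62×10⁻⁶ + 2.69×10⁻⁶ = 7.31×10⁻⁶ T.

B ≈ 7.31 μT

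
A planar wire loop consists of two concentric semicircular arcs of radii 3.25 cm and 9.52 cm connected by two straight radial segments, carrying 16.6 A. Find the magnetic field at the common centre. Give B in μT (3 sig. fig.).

B ≈ 106 μT

The radial connectors point toward the centre, so dl × r̂ = 0 and they contribute nothing.
Each semicircle gives μ₀I/(4R): inner arc 1.60×10⁻⁴ T, outer arc 5.48×10⁻⁵ T.
The two arcs carry current in opposite angular senses, so their fields oppose: B = |1.60×10⁻⁴ − 5.48×10⁻⁵| = 1.06×10⁻⁴ T.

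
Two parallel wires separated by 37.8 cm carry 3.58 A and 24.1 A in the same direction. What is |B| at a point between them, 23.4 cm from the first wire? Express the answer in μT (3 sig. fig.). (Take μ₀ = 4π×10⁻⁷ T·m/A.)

B ≈ 30.4 μT

Each long wire gives B = μ₀I/(2πd). Distances are d₁ = 0.234 m and d₂ = 0.144 m.
B₁ = 3.06×10⁻⁶ T, B₂ = 3.35×10⁻⁵ T.
Between parallel currents the two contributions point in opposite directions, so they subtract. B = |B₁ − B₂| = |3.06×10⁻⁶ − 3.35×10⁻⁵| = 3.04×10⁻⁵ T.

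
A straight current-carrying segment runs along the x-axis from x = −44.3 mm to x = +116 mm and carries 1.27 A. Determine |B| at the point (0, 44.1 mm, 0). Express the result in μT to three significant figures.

For a finite straight segment, B = (μ₀I/4πd)(sinθ₁ + sinθ₂), where θ₁, θ₂ are the angles from the perpendicular to each end.
The perpendicular distance is d = 0.0441 m; the end-offsets along the wire are a = 0.0443 m and b = 0.116 m.
sinθ₁ = 0.0443/√(0.0443²+0.0441²) = 0.7087; sinθ₂ = 0.116/√(0.116²+0.0441²) = 0.9347.
B = (4π×10⁻⁷ × 1.27) / (4π × 0.0441) × (0.7087 + 0.9347) = 4.73×10⁻⁶ T.

B ≈ 4.73 μT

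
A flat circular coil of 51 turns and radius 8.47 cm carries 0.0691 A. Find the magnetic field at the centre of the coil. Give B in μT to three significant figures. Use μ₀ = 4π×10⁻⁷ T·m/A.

For an N-turn flat coil, B = Nμ₀I/(2R) with R = 0.0847 m.
B = 51 × 5.13×10⁻⁷ T = 2.61×10⁻⁵ T.

B ≈ 26.1 μT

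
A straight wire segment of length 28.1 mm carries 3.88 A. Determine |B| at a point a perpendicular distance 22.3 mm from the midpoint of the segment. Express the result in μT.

B ≈ 18.5 μT

For a finite straight segment, B = (μ₀I/4πd)(sinθ₁ + sinθ₂), where θ₁, θ₂ are the angles from the perpendicular to each end.
The perpendicular from the point meets the wire at its midpoint, so each end is L/2 = 0.01405 m away along the wire.
sinθ₁ = 0.01405/√(0.01405²+0.0223²) = 0.5331; sinθ₂ = 0.01405/√(0.01405²+0.0223²) = 0.5331.
B = (4π×10⁻⁷ × 3.88) / (4π × 0.0223) × (0.5331 + 0.5331) = 1.85×10⁻⁵ T.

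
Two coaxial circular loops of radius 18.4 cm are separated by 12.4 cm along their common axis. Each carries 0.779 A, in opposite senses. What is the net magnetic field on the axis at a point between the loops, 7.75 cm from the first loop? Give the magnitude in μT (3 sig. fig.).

Each loop contributes B = μ₀IR²/[2(R²+z²)^(3/2)] on the axis, with z measured from that loop.
Loop 1 (z = 0.0775 m): B₁ = 2.08×10⁻⁶ T. Loop 2 (z = 0.0465 m): B₂ = 2.42×10⁻⁶ T.
The fields oppose: B = |B₁ − B₂| = 3.42×10⁻⁷ T.

B ≈ 0.342 μT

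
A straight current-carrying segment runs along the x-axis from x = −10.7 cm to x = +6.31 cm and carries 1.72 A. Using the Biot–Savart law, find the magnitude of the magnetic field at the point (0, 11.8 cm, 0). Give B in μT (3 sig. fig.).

B ≈ 1.67 μT

For a finite straight segment, B = (μ₀I/4πd)(sinθ₁ + sinθ₂), where θ₁, θ₂ are the angles from the perpendicular to each end.
The perpendicular distance is d = 0.118 m; the end-offsets along the wire are a = 0.107 m and b = 0.0631 m.
sinθ₁ = 0.107/√(0.107²+0.118²) = 0.6717; sinθ₂ = 0.0631/√(0.0631²+0.118²) = 0.4716.
B = (4π×10⁻⁷ × 1.72) / (4π × 0.118) × (0.6717 + 0.4716) = 1.67×10⁻⁶ T.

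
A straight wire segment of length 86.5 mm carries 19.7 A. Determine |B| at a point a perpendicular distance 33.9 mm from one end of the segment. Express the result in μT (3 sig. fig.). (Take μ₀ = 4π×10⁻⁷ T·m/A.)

For a finite straight segment, B = (μ₀I/4πd)(sinθ₁ + sinθ₂), where θ₁, θ₂ are the angles from the perpendicular to each end.
The perpendicular foot is at one end, so the two end-offsets along the wire are 0 and L = 0.0865 m.
sinθ₁ = 0/√(0²+0.0339²) = 0.0000; sinθ₂ = 0.0865/√(0.0865²+0.0339²) = 0.9311.
B = (4π×10⁻⁷ × 19.7) / (4π × 0.0339) × (0.0000 + 0.9311) = 5.41×10⁻⁵ T.

B ≈ 54.1 μT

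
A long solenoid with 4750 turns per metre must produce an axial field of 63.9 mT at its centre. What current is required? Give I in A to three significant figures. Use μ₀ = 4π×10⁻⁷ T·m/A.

I ≈ 10.7 A

Inside a long solenoid B = μ₀nI with n = 4750 m⁻¹, so I = B/(μ₀n).
I = 6.39×10⁻² / (4π×10⁻⁷ × 4750) = 10.7 A.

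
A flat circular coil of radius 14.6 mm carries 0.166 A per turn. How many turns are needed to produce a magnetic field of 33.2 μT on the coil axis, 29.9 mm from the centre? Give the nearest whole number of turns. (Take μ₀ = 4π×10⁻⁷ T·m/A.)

N = 55

For an N-turn coil, B = Nμ₀IR²/[2(R²+z²)^(3/2)]. A single turn gives B₁ = 6.03×10⁻⁷ T with R = 0.0146 m, z = 0.0299 m.
N = B/B₁ = 3.32×10⁻⁵ / 6.03×10⁻⁷ = 55.01.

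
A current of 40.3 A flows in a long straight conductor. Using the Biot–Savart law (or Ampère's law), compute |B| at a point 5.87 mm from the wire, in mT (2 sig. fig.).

B ≈ 1.4 mT

For an infinitely long straight wire, B = μ₀I/(2πd).
B = (4π×10⁻⁷ × 40.3) / (2π × 0.00587) = 1.37×10⁻³ T.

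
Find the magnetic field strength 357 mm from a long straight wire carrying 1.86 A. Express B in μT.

B ≈ 1.04 μT

For an infinitely long straight wire, B = μ₀I/(2πd).
B = (4π×10⁻⁷ × 1.86) / (2π × 0.357) = 1.04×10⁻⁶ T.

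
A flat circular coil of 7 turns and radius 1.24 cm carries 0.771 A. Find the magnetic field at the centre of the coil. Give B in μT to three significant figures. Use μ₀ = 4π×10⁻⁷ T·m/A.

For an N-turn flat coil, B = Nμ₀I/(2R) with R = 0.0124 m.
B = 7 × 3.91×10⁻⁵ T = 2.73×10⁻⁴ T.

B ≈ 273 μT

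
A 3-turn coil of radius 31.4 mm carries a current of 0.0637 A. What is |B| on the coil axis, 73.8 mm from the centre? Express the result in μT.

B ≈ 0.229 μT

For an N-turn flat coil, B = Nμ₀IR²/[2(R²+z²)^(3/2)] with R = 0.0314 m, z = 0.0738 m.
B = 3 × 7.65×10⁻⁸ T = 2.29×10⁻⁷ T.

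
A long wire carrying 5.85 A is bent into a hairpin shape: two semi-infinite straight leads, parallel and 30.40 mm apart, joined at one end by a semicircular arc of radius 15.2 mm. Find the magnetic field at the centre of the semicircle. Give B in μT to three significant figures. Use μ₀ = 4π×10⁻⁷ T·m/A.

B ≈ 198 μT

The semicircular arc contributes B_arc = μ₀I·π/(4πR) = μ₀I/(4R) = 1.21×10⁻⁴ T.
Each semi-infinite lead is at perpendicular distance R = 0.0152 m from the centre, with the perpendicular foot at its near end, so it contributes μ₀I/(4πR); both point the same way, together 7.70×10⁻⁵ T.
Arc and leads all point the same direction: B = 1.21×10⁻⁴ + 7.70×10⁻⁵ = 1.98×10⁻⁴ T.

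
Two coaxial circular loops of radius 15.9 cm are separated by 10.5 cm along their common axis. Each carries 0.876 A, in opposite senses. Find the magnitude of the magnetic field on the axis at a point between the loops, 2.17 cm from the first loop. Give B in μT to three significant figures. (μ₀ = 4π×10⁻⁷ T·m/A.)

B ≈ 0.961 μT

Each loop contributes B = μ₀IR²/[2(R²+z²)^(3/2)] on the axis, with z measured from that loop.
Loop 1 (z = 0.0217 m): B₁ = 3.37×10⁻⁶ T. Loop 2 (z = 0.0833 m): B₂ = 2.41×10⁻⁶ T.
The fields oppose: B = |B₁ − B₂| = 9.61×10⁻⁷ T.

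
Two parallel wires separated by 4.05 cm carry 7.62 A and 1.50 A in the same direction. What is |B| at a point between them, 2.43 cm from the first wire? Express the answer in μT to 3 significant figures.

Each long wire gives B = μ₀I/(2πd). Distances are d₁ = 0.0243 m and d₂ = 0.0162 m.
B₁ = 6.27×10⁻⁵ T, B₂ = 1.85×10⁻⁵ T.
Between parallel currents the two contributions point in opposite directions, so they subtract. B = |B₁ − B₂| = |6.27×10⁻⁵ − 1.85×10⁻⁵| = 4.42×10⁻⁵ T.

B ≈ 44.2 μT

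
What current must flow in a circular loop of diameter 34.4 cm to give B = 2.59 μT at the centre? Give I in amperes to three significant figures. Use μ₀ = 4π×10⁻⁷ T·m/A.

I ≈ 0.709 A

At the centre of a circular loop B = μ₀I/(2R), so I = 2RB/μ₀.
With R = 0.172 m, I = 2 × 0.172 × 2.59×10⁻⁶ / (4π×10⁻⁷) = 0.709 A.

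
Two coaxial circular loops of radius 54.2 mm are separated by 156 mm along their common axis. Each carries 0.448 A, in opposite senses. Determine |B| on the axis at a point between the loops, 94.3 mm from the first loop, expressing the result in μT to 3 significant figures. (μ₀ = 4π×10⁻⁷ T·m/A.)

B ≈ 0.850 μT

Each loop contributes B = μ₀IR²/[2(R²+z²)^(3/2)] on the axis, with z measured from that loop.
Loop 1 (z = 0.0943 m): B₁ = 6.43×10⁻⁷ T. Loop 2 (z = 0.0617 m): B₂ = 1.49×10⁻⁶ T.
The fields oppose: B = |B₁ − B₂| = 8.50×10⁻⁷ T.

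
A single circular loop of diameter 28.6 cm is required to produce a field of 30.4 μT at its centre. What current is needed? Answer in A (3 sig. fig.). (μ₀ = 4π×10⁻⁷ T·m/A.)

I ≈ 6.92 A

At the centre of a circular loop B = μ₀I/(2R), so I = 2RB/μ₀.
With R = 0.143 m, I = 2 × 0.143 × 3.04×10⁻⁵ / (4π×10⁻⁷) = 6.92 A.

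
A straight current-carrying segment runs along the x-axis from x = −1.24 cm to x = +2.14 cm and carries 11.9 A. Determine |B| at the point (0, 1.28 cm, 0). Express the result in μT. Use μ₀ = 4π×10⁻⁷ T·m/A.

B ≈ 144 μT

For a finite straight segment, B = (μ₀I/4πd)(sinθ₁ + sinθ₂), where θ₁, θ₂ are the angles from the perpendicular to each end.
The perpendicular distance is d = 0.0128 m; the end-offsets along the wire are a = 0.0124 m and b = 0.0214 m.
sinθ₁ = 0.0124/√(0.0124²+0.0128²) = 0.6958; sinθ₂ = 0.0214/√(0.0214²+0.0128²) = 0.8582.
B = (4π×10⁻⁷ × 11.9) / (4π × 0.0128) × (0.6958 + 0.8582) = 1.44×10⁻⁴ T.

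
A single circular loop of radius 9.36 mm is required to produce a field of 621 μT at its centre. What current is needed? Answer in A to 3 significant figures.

At the centre of a circular loop B = μ₀I/(2R), so I = 2RB/μ₀.
With R = 0.00936 m, I = 2 × 0.00936 × 6.21×10⁻⁴ / (4π×10⁻⁷) = 9.25 A.

I ≈ 9.25 A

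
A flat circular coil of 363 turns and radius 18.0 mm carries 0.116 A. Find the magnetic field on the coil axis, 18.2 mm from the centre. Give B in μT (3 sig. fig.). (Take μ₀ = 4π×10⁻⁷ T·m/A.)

For an N-turn flat coil, B = Nμ₀IR²/[2(R²+z²)^(3/2)] with R = 0.018 m, z = 0.0182 m.
B = 363 × 1.41×10⁻⁶ T = 5.11×10⁻⁴ T.

B ≈ 511 μT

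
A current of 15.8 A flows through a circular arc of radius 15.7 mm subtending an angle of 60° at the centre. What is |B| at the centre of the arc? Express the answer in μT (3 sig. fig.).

The Biot–Savart field of a circular arc at its centre is B = μ₀Iφ/(4πR), with φ = 1.047 rad.
B = (4π×10⁻⁷ × 15.8 × 1.047) / (4π × 0.0157) = 1.05×10⁻⁴ T.

B ≈ 105 μT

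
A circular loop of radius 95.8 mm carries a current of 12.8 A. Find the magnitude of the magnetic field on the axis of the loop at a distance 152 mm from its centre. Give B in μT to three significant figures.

B ≈ 12.7 μT

On the axis of a circular loop, B = μ₀IR² / [2(R²+z²)^(3/2)].
R² + z² = (0.0958)² + (0.152)² = 0.03228 m², and (R²+z²)^(3/2) = 5.80×10⁻³ m³.
B = (4π×10⁻⁷ × 12.8 × 0.009178) / (2 × 5.80×10⁻³) = 1.27×10⁻⁵ T.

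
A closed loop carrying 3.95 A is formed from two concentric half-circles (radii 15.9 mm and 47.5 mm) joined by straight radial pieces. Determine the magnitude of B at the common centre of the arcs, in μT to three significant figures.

The radial connectors point toward the centre, so dl × r̂ = 0 and they contribute nothing.
Each semicircle gives μ₀I/(4R): inner arc 7.80×10⁻⁵ T, outer arc 2.61×10⁻⁵ T.
The two arcs carry current in opposite angular senses, so their fields oppose: B = |7.80×10⁻⁵ − 2.61×10⁻⁵| = 5.19×10⁻⁵ T.

B ≈ 51.9 μT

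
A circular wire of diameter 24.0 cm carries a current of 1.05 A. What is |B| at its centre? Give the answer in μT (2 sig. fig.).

At the centre of a circular loop the Biot–Savart law gives B = μ₀I/(2R) (so R = 0.12 m).
B = (4π×10⁻⁷ × 1.05) / (2 × 0.12) = 5.50×10⁻⁶ T.

B ≈ 5.5 μT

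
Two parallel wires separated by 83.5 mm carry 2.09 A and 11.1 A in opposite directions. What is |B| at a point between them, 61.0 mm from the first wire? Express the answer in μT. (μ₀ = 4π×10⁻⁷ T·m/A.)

B ≈ 106 μT

Each long wire gives B = μ₀I/(2πd). Distances are d₁ = 0.061 m and d₂ = 0.0225 m.
B₁ = 6.85×10⁻⁶ T, B₂ = 9.87×10⁻⁵ T.
Between antiparallel currents both contributions point the same way, so they add. B = B₁ + B₂ = 6.85×10⁻⁶ + 9.87×10⁻⁵ = 1.06×10⁻⁴ T.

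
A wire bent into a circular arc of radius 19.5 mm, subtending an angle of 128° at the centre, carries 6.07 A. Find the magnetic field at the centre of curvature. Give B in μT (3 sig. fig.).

The Biot–Savart field of a circular arc at its centre is B = μ₀Iφ/(4πR), with φ = 2.234 rad.
B = (4π×10⁻⁷ × 6.07 × 2.234) / (4π × 0.0195) = 6.95×10⁻⁵ T.

B ≈ 69.5 μT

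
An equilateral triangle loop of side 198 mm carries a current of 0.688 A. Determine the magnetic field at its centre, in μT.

B ≈ 6.25 μT

Each side is a finite straight segment at perpendicular distance d = a/(2 tan(π/3)) = 0.05716 m from the centre, with end-angles ±π/3.
One side contributes B₁ = (μ₀I/4πd)·2 sin(π/3) = 2.08×10⁻⁶ T.
All 3 sides add in the same direction: B = 3 × 2.08×10⁻⁶ = 6.25×10⁻⁶ T.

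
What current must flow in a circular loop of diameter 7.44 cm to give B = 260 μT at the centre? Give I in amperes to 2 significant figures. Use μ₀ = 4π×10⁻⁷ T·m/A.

I ≈ 15 A

At the centre of a circular loop B = μ₀I/(2R), so I = 2RB/μ₀.
With R = 0.0372 m, I = 2 × 0.0372 × 2.60×10⁻⁴ / (4π×10⁻⁷) = 15.4 A.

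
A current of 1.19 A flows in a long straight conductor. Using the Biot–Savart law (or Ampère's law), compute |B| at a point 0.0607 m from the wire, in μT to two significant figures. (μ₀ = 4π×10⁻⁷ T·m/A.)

B ≈ 3.9 μT

For an infinitely long straight wire, B = μ₀I/(2πd).
B = (4π×10⁻⁷ × 1.19) / (2π × 0.0607) = 3.92×10⁻⁶ T.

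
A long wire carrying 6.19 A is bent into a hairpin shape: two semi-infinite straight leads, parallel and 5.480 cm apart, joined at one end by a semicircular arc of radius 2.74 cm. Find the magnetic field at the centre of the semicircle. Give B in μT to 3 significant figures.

The semicircular arc contributes B_arc = μ₀I·π/(4πR) = μ₀I/(4R) = 7.10×10⁻⁵ T.
Each semi-infinite lead is at perpendicular distance R = 0.0274 m from the centre, with the perpendicular foot at its near end, so it contributes μ₀I/(4πR); both point the same way, together 4.52×10⁻⁵ T.
Arc and leads all point the same direction: B = 7.10×10⁻⁵ + 4.52×10⁻⁵ = 1.16×10⁻⁴ T.

B ≈ 116 μT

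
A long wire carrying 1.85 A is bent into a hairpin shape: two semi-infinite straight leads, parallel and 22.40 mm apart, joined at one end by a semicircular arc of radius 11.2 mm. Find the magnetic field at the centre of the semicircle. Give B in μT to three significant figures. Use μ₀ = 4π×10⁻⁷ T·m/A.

B ≈ 84.9 μT

The semicircular arc contributes B_arc = μ₀I·π/(4πR) = μ₀I/(4R) = 5.19×10⁻⁵ T.
Each semi-infinite lead is at perpendicular distance R = 0.0112 m from the centre, with the perpendicular foot at its near end, so it contributes μ₀I/(4πR); both point the same way, together 3.30×10⁻⁵ T.
Arc and leads all point the same direction: B = 5.19×10⁻⁵ + 3.30×10⁻⁵ = 8.49×10⁻⁵ T.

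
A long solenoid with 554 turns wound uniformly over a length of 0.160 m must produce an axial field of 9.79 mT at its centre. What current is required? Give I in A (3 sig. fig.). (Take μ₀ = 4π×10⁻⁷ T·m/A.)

I ≈ 2.25 A

Inside a long solenoid B = μ₀nI with n = 3462 m⁻¹, so I = B/(μ₀n).
I = 9.79×10⁻³ / (4π×10⁻⁷ × 3462) = 2.25 A.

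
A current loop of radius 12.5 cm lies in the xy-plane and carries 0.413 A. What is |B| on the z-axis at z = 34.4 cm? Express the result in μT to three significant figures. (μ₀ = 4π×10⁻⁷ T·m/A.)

B ≈ 0.0827 μT

On the axis of a circular loop, B = μ₀IR² / [2(R²+z²)^(3/2)].
R² + z² = (0.125)² + (0.344)² = 0.134 m², and (R²+z²)^(3/2) = 4.90×10⁻² m³.
B = (4π×10⁻⁷ × 0.413 × 0.01562) / (2 × 4.90×10⁻²) = 8.27×10⁻⁸ T.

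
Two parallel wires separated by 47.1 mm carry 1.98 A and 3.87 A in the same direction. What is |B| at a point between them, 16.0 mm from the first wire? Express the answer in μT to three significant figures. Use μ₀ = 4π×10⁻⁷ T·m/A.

B ≈ 0.137 μT

Each long wire gives B = μ₀I/(2πd). Distances are d₁ = 0.016 m and d₂ = 0.0311 m.
B₁ = 2.47×10⁻⁵ T, B₂ = 2.49×10⁻⁵ T.
Between parallel currents the two contributions point in opposite directions, so they subtract. B = |B₁ − B₂| = |2.47×10⁻⁵ − 2.49×10⁻⁵| = 1.37×10⁻⁷ T.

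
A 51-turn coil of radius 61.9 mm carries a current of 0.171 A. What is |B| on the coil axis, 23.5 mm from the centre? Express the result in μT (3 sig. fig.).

For an N-turn flat coil, B = Nμ₀IR²/[2(R²+z²)^(3/2)] with R = 0.0619 m, z = 0.0235 m.
B = 51 × 1.42×10⁻⁶ T = 7.23×10⁻⁵ T.

B ≈ 72.3 μT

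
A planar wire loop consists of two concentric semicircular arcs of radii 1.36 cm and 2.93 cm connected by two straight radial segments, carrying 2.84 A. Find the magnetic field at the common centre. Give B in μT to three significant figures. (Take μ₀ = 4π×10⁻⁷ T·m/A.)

B ≈ 35.2 μT

The radial connectors point toward the centre, so dl × r̂ = 0 and they contribute nothing.
Each semicircle gives μ₀I/(4R): inner arc 6.56×10⁻⁵ T, outer arc 3.05×10⁻⁵ T.
The two arcs carry current in opposite angular senses, so their fields oppose: B = |6.56×10⁻⁵ − 3.05×10⁻⁵| = 3.52×10⁻⁵ T.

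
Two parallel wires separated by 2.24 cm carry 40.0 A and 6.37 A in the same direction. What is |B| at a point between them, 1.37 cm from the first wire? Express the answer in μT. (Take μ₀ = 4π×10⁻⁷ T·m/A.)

Each long wire gives B = μ₀I/(2πd). Distances are d₁ = 0.0137 m and d₂ = 0.0087 m.
B₁ = 5.84×10⁻⁴ T, B₂ = 1.46×10⁻⁴ T.
Between parallel currents the two contributions point in opposite directions, so they subtract. B = |B₁ − B₂| = |5.84×10⁻⁴ − 1.46×10⁻⁴| = 4.38×10⁻⁴ T.

B ≈ 438 μT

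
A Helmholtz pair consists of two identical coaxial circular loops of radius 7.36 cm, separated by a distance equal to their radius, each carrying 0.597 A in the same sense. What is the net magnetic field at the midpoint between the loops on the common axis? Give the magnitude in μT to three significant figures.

B ≈ 7.29 μT

Each loop contributes B = μ₀IR²/[2(R²+z²)^(3/2)] on the axis, with z measured from that loop.
Loop 1 (z = 0.0368 m): B₁ = 3.65×10⁻⁶ T. Loop 2 (z = 0.0368 m): B₂ = 3.65×10⁻⁶ T.
The fields add: B = B₁ + B₂ = 7.29×10⁻⁶ T.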